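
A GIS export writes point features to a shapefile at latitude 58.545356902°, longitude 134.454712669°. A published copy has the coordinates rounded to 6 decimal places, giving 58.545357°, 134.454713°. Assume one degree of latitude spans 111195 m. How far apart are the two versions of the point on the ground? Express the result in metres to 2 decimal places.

The latitude changed by -0.000000098° and the longitude by -0.000000331°.
North–south shift: -0.000000098 × 111195 = -0.0108971 m.
East–west at this latitude: -0.000000331° × 111195 × cos 58.5454° ≈ -0.000000331 × 58024.2 = -0.019206 m.
Combined displacement = (0.0108971² + 0.019206²)^½ ≈ 0.0220821 m.

0.02 metres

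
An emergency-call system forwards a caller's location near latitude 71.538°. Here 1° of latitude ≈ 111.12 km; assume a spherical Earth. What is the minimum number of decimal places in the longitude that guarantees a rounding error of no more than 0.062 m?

6 decimal places

At 71.538° one degree of longitude covers 111120 × cos 71.538° ≈ 111120 × 0.3167 ≈ 35189 m.
Rounding to N decimal places gives at most 0.5 × 10⁻ᴺ degrees of error, i.e. 0.5 × 10⁻ᴺ × 35189 m.
Need 0.5 × 35189 × 10⁻ᴺ ≤ 0.062 → 10⁻ᴺ ≤ 3.524e-06, so N ≥ 5.45.
So 6 decimal places suffice (0.0176 m); 5 would allow up to 0.176 m.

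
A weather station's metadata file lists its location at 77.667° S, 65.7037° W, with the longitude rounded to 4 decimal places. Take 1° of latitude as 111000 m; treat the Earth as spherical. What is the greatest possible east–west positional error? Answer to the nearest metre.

Rounding to 4 decimal places leaves the longitude within ±5e-05° of the true value.
One degree of longitude at 77.667° is 111000 × cos 77.667° ≈ 111000 × 0.2136 = 23708.8 m.
So at most 5e-05° × 23708.8 ≈ 1.18544 m east–west.

1 metres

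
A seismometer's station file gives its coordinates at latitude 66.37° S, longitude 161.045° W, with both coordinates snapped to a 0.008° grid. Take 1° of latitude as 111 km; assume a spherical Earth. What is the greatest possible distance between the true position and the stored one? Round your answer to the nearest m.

478 m

With a 0.008° grid the true value lies within half a step, ±0.008°/2 = ±0.004°, of the stored one.
Latitude error → 0.004 × 111000 = 444 m along the meridian.
Longitude error → 0.004 × 111000 × cos 66.37° = 0.004 × 111000 × 0.4008 ≈ 177.968 m.
Worst case both components are at the extreme and orthogonal: √(444² + 177.968²) ≈ 478.339 m.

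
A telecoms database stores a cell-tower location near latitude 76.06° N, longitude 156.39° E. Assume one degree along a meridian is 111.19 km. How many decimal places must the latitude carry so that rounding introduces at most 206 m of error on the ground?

3

One degree of latitude covers 111190 m.
Rounding to N decimal places gives at most 0.5 × 10⁻ᴺ degrees of error, i.e. 0.5 × 10⁻ᴺ × 111190 m.
Setting 55595 × 10⁻ᴺ ≤ 206 gives 10ᴺ ≥ 269.9, i.e. N ≥ 2.43.
So 3 decimal places suffice (55.6 m); 2 would allow up to 556 m.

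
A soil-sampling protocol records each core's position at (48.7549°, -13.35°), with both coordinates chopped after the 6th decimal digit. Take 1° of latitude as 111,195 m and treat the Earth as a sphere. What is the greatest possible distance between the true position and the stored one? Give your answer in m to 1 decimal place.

Truncating at 6 decimal places can drop up to a full unit in the last place, so each coordinate may be off by as much as 1e-06°.
N–S: 1e-06° × 111195 m/° = 0.111195 m.
East–west component at 48.7549°: 1e-06° × 111195 × cos 48.7549° ≈ 1e-06 × 73308.8 ≈ 0.0733088 m.
Worst case both components are at the extreme and orthogonal: √(0.111195² + 0.0733088²) ≈ 0.133186 m.

0.1 m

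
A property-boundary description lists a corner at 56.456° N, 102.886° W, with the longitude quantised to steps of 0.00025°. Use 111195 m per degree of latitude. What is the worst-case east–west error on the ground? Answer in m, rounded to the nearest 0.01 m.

7.68 m

With a 0.00025° grid the true value lies within half a step, ±0.00025°/2 = ±0.000125°, of the stored one.
At latitude 56.456° a degree of longitude spans 111195 m × cos 56.456° = 111195 × 0.5526 ≈ 61443.8 m.
Maximum E–W displacement: 0.000125 × 61443.8 = 7.68048 m.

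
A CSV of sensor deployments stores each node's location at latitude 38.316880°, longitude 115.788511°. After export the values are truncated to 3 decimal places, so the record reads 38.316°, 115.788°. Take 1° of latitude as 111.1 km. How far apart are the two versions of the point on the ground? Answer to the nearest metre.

Δlat = 38.316880 − 38.316 = +0.000880°; Δlon = 115.788511 − 115.788 = +0.000511°.
N–S: 0.000880° × 111100 m/° = 97.768 m.
East–west at this latitude: 0.000511° × 111100 × cos 38.316° ≈ 0.000511 × 87169.4 = 44.5436 m.
Hypotenuse of the two orthogonal shifts: √(97.768² + 44.5436²) = 107.437 m.

107 metres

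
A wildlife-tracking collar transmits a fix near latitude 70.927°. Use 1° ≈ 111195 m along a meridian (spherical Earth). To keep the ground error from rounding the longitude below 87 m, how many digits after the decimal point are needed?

3

At 70.927° one degree of longitude covers 111195 × cos 70.927° ≈ 111195 × 0.3268 ≈ 36335.5 m.
Rounding to N decimal places gives at most 0.5 × 10⁻ᴺ degrees of error, i.e. 0.5 × 10⁻ᴺ × 36335.5 m.
Setting 18167.7 × 10⁻ᴺ ≤ 87 gives 10ᴺ ≥ 208.8, i.e. N ≥ 2.32.
At 2 places the error can reach 182 m, but 3 places keeps it to 18.2 m.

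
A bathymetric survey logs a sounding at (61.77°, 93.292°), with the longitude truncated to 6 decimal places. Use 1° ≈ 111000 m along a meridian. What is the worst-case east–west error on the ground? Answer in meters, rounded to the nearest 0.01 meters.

0.05 meters

Truncating at 6 decimal places can drop up to a full unit in the last place, so the longitude may be off by as much as 1e-06°.
Parallels shrink by cos φ, so at 61.77° a degree of longitude is 111000 × 0.4730 ≈ 52504.3 m.
East–west error: 1e-06° × 52504.3 m/° ≈ 0.0525043 m.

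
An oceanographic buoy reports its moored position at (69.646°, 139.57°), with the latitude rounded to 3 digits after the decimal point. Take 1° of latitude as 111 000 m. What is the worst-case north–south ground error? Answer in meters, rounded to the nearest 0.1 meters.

55.5 meters

Rounding to 3 decimal places leaves the latitude within ±0.0005° of the true value.
Along the meridian that is 0.0005° × 111000 m/° = 55.5 m.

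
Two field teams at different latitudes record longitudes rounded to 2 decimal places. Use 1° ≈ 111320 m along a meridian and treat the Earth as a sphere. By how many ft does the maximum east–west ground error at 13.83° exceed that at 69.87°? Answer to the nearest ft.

1145 ft

Rounding to 2 decimal places leaves the longitude within ±0.005° of the true value.
At 13.83°: 0.005° × 111320 × cos 13.83° = 0.005 × 111320 × 0.9710 ≈ 540.46 m.
At 69.87°: 0.005° × 111320 × cos 69.87° = 0.005 × 111320 × 0.3442 ≈ 191.55 m.
Difference: 540.46 − 191.55 = 348.91 m.
In feet: 348.909 m ÷ 0.3048 ≈ 1144.7 ft.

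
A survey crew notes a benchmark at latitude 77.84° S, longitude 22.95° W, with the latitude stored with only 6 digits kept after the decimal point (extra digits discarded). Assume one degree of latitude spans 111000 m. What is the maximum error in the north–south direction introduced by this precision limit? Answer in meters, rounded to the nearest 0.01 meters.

0.11 meters

Truncating at 6 decimal places can drop up to a full unit in the last place, so the latitude may be off by as much as 1e-06°.
So the N–S error is at most 1e-06 × 111000 = 0.111 m.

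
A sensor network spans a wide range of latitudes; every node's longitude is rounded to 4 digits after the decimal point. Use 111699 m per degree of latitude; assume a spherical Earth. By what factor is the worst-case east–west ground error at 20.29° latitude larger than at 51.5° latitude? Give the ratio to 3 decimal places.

Rounding to 4 decimal places leaves the longitude within ±5e-05° of the true value.
At 20.29°: 5e-05° × 111699 × cos 20.29° = 5e-05 × 111699 × 0.9379 ≈ 5.2384 m.
Error at 51.5° = 5e-05° × 111699 × cos 51.5° ≈ 5.585 × 0.6225 = 3.4767 m.
The ratio reduces to cos 20.29° / cos 51.5° = 0.9379/0.6225 ≈ 1.5067.

1.507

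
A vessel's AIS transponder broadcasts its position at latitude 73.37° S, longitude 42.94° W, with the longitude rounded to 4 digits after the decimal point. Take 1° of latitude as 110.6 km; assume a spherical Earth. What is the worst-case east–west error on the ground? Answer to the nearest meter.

Rounding to 4 decimal places leaves the longitude within ±5e-05° of the true value.
Parallels shrink by cos φ, so at 73.37° a degree of longitude is 110600 × 0.2862 ≈ 31652.6 m.
Maximum E–W displacement: 5e-05 × 31652.6 = 1.58263 m.

2 meters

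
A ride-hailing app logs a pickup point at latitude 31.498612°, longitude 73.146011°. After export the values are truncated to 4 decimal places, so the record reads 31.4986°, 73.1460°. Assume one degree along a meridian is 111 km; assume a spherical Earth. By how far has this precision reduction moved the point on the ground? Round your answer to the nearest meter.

2 meters

Δlat = 31.498612 − 31.4986 = +0.000012°; Δlon = 73.146011 − 73.1460 = +0.000011°.
N–S: 0.000012° × 111000 m/° = 1.332 m.
E–W at 31.4986°: 0.000011° × 111000 × cos 31.4986° = 0.000011 × 111000 × 0.8527 ≈ 1.04109 m.
Hypotenuse of the two orthogonal shifts: √(1.332² + 1.04109²) = 1.69059 m.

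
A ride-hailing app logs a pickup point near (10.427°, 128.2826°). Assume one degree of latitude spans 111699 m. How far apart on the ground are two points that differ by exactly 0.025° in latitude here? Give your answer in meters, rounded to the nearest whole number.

2792 meters

Along a meridian 0.025° is 0.025 × 111699 = 2792.48 m.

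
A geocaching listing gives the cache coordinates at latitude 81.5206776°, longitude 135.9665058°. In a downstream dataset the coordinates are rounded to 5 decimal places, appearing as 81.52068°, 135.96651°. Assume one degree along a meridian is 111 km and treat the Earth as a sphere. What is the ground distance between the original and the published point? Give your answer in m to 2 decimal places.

0.28 m

Δlat = 81.5206776 − 81.52068 = -0.0000024°; Δlon = 135.9665058 − 135.96651 = -0.0000042°.
North–south shift: -0.0000024 × 111000 = -0.2664 m.
East–west at this latitude: -0.0000042° × 111000 × cos 81.5207° ≈ -0.0000042 × 16367.2 = -0.0687423 m.
Hypotenuse of the two orthogonal shifts: √(0.2664² + 0.0687423²) = 0.275126 m.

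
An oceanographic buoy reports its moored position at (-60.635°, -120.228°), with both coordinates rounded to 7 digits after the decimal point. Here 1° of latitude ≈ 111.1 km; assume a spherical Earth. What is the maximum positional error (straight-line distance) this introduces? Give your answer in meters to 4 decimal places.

0.0062 meters

Rounding to 7 decimal places leaves each coordinate within ±5e-08° of the true value.
Latitude error → 5e-08 × 111100 = 0.005555 m along the meridian.
Longitude error → 5e-08 × 111100 × cos 60.635° = 5e-08 × 111100 × 0.4904 ≈ 0.00272401 m.
Combining orthogonally: (0.005555² + 0.00272401²)^½ ≈ 0.00618694 m.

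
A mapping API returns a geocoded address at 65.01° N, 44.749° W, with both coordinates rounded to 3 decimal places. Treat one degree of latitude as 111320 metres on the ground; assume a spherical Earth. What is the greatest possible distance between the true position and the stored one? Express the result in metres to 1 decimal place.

60.4 metres

Rounding to 3 decimal places leaves each coordinate within ±0.0005° of the true value.
Latitude error → 0.0005 × 111320 = 55.66 m along the meridian.
E–W at 65.01°: 0.0005° × 111320 × cos 65.01° = 0.0005 × 111320 × 0.4225 ≈ 23.5141 m.
The two errors are perpendicular, so the maximum displacement is √(55.66² + 23.5141²) ≈ 60.4231 m.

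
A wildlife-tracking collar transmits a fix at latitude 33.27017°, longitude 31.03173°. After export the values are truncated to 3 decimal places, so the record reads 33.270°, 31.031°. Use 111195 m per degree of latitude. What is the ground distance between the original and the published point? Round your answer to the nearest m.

The latitude changed by +0.00017° and the longitude by +0.00073°.
N–S: 0.00017° × 111195 m/° = 18.9031 m.
East–west at this latitude: 0.00073° × 111195 × cos 33.27° ≈ 0.00073 × 92969.6 = 67.8678 m.
Combined displacement = (18.9031² + 67.8678²)^½ ≈ 70.4511 m.

70 m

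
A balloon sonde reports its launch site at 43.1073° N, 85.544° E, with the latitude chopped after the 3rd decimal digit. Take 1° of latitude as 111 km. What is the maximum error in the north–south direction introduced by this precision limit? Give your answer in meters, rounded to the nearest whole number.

Truncating at 3 decimal places can drop up to a full unit in the last place, so the latitude may be off by as much as 0.001°.
Along the meridian that is 0.001° × 111000 m/° = 111 m.

111 meters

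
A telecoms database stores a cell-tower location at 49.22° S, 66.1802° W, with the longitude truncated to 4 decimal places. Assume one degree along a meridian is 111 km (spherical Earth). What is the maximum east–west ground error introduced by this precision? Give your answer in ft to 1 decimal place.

23.8 ft

Truncating at 4 decimal places can drop up to a full unit in the last place, so the longitude may be off by as much as 0.0001°.
Parallels shrink by cos φ, so at 49.22° a degree of longitude is 111000 × 0.6532 ≈ 72500.4 m.
Maximum E–W displacement: 0.0001 × 72500.4 = 7.25004 m.
In feet: 7.25004 m ÷ 0.3048 ≈ 23.786 ft.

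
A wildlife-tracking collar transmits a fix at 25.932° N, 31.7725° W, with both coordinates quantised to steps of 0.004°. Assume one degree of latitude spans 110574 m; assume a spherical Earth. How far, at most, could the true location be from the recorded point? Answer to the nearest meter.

297 meters

With a 0.004° grid the true value lies within half a step, ±0.004°/2 = ±0.002°, of the stored one.
North–south component: 0.002° × 110574 = 221.148 m.
East–west component at 25.932°: 0.002° × 110574 × cos 25.932° ≈ 0.002 × 99440.7 ≈ 198.881 m.
Worst case both components are at the extreme and orthogonal: √(221.148² + 198.881²) ≈ 297.423 m.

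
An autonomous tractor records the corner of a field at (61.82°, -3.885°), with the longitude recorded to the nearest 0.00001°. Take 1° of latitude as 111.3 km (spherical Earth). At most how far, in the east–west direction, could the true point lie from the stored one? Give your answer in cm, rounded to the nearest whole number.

26 cm

Rounding to 5 decimal places leaves the longitude within ±5e-06° of the true value.
At latitude 61.82° a degree of longitude spans 111300 m × cos 61.82° = 111300 × 0.4722 ≈ 52560.7 m.
Maximum E–W displacement: 5e-06 × 52560.7 = 0.262803 m.
That is 0.262803 m = 26.28 cm.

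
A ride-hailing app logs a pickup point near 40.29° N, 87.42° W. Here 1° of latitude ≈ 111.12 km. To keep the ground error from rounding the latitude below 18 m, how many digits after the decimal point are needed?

One degree of latitude covers 111120 m.
With N decimal places the half-ulp bound is 0.5·10⁻ᴺ°, or 0.5·10⁻ᴺ × 111120 m on the ground.
Setting 55560 × 10⁻ᴺ ≤ 18 gives 10ᴺ ≥ 3087, i.e. N ≥ 3.49.
At 3 places the error can reach 55.6 m, but 4 places keeps it to 5.56 m.

4 decimal places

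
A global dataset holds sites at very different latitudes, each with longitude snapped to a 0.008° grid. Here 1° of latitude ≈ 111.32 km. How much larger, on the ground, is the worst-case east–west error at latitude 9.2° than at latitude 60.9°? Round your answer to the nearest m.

223 m

With a 0.008° grid the true value lies within half a step, ±0.008°/2 = ±0.004°, of the stored one.
At 9.2°: 0.004° × 111320 × cos 9.2° = 0.004 × 111320 × 0.9871 ≈ 439.55 m.
At 60.9°: 0.004° × 111320 × cos 60.9° = 0.004 × 111320 × 0.4863 ≈ 216.56 m.
So the lower-latitude error exceeds the higher by 439.55 − 216.56 = 223 m.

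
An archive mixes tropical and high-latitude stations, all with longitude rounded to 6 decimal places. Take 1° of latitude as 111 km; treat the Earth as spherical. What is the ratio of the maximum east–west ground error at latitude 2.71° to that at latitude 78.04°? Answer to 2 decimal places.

4.82

Rounding to 6 decimal places leaves the longitude within ±5e-07° of the true value.
Error at 2.71° = 5e-07° × 111000 × cos 2.71° ≈ 0.0555 × 0.9989 = 0.055438 m.
At 78.04°: 5e-07° × 111000 × cos 78.04° = 5e-07 × 111000 × 0.2072 ≈ 0.011501 m.
The ratio reduces to cos 2.71° / cos 78.04° = 0.9989/0.2072 ≈ 4.8202.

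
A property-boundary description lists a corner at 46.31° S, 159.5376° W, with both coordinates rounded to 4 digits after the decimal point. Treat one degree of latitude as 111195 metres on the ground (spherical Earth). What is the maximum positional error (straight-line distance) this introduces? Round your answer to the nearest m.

7 m

Rounding to 4 decimal places leaves each coordinate within ±5e-05° of the true value.
N–S: 5e-05° × 111195 m/° = 5.55975 m.
E–W at 46.31°: 5e-05° × 111195 × cos 46.31° = 5e-05 × 111195 × 0.6908 ≈ 3.84043 m.
Worst case both components are at the extreme and orthogonal: √(5.55975² + 3.84043²) ≈ 6.7572 m.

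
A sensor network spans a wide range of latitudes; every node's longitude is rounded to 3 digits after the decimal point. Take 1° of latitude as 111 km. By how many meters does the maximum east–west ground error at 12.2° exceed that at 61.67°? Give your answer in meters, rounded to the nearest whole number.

Rounding to 3 decimal places leaves the longitude within ±0.0005° of the true value.
At 12.2°: 0.0005° × 111000 × cos 12.2° = 0.0005 × 111000 × 0.9774 ≈ 54.247 m.
At 61.67°: 0.0005° × 111000 × cos 61.67° = 0.0005 × 111000 × 0.4745 ≈ 26.337 m.
Difference: 54.247 − 26.337 = 27.909 m.

28 meters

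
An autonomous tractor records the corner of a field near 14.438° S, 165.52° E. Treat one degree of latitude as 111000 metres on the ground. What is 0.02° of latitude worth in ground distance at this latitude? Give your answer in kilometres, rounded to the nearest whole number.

2 kilometres

0.02° × 111000 m/° = 2220 m.
That is 2220 m = 2.22 km.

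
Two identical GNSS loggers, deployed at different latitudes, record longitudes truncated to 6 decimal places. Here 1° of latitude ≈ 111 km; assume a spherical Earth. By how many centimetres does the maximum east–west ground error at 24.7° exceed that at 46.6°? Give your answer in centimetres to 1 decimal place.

Truncating at 6 decimal places can drop up to a full unit in the last place, so the longitude may be off by as much as 1e-06°.
Error at 24.7° = 1e-06° × 111000 × cos 24.7° ≈ 0.111 × 0.9085 = 0.10084 m.
Error at 46.6° = 1e-06° × 111000 × cos 46.6° ≈ 0.111 × 0.6871 = 0.076267 m.
Difference: 0.10084 − 0.076267 = 0.024578 m.
That is 0.0245777 m = 2.4578 cm.

2.5 centimetres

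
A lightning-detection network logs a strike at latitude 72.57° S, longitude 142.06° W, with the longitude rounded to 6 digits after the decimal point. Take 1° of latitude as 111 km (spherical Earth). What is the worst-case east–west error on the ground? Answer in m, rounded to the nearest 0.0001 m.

0.0166 m

Rounding to 6 decimal places leaves the longitude within ±5e-07° of the true value.
One degree of longitude at 72.57° is 111000 × cos 72.57° ≈ 111000 × 0.2995 = 33249 m.
So at most 5e-07° × 33249 ≈ 0.0166245 m east–west.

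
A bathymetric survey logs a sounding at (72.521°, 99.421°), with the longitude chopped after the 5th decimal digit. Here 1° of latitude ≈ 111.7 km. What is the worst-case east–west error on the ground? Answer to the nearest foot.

1 feet

Truncating at 5 decimal places can drop up to a full unit in the last place, so the longitude may be off by as much as 1e-05°.
Parallels shrink by cos φ, so at 72.521° a degree of longitude is 111700 × 0.3004 ≈ 33549.8 m.
East–west error: 1e-05° × 33549.8 m/° ≈ 0.335498 m.
In feet: 0.335498 m ÷ 0.3048 ≈ 1.1007 ft.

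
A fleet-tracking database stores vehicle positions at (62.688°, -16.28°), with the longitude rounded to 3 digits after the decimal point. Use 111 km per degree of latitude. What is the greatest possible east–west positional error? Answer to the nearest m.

25 m

Rounding to 3 decimal places leaves the longitude within ±0.0005° of the true value.
Parallels shrink by cos φ, so at 62.688° a degree of longitude is 111000 × 0.4588 ≈ 50930.8 m.
Maximum E–W displacement: 0.0005 × 50930.8 = 25.4654 m.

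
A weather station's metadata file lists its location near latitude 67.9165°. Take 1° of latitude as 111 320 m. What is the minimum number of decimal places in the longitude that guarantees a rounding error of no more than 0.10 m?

At 67.9165° one degree of longitude covers 111320 × cos 67.9165° ≈ 111320 × 0.3760 ≈ 41851.6 m.
N decimal places → at most half a unit in the last place, 0.5 × 10⁻ᴺ° = 41851.6/2 × 10⁻ᴺ m.
Setting 20925.8 × 10⁻ᴺ ≤ 0.10 gives 10ᴺ ≥ 2.093e+05, i.e. N ≥ 5.32.
At 5 places the error can reach 0.209 m, but 6 places keeps it to 0.0209 m.

6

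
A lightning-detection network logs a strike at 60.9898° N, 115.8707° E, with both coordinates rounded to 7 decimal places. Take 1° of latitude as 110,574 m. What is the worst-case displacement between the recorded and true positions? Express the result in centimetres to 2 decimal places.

0.61 centimetres

Rounding to 7 decimal places leaves each coordinate within ±5e-08° of the true value.
North–south component: 5e-08° × 110574 = 0.0055287 m.
E–W at 60.9898°: 5e-08° × 110574 × cos 60.9898° = 5e-08 × 110574 × 0.4850 ≈ 0.00268123 m.
Combining orthogonally: (0.0055287² + 0.00268123²)^½ ≈ 0.00614455 m.
That is 0.00614455 m = 0.61446 cm.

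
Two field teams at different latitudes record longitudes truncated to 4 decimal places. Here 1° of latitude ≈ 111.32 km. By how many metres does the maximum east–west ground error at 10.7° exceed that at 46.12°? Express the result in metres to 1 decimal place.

Truncating at 4 decimal places can drop up to a full unit in the last place, so the longitude may be off by as much as 0.0001°.
Error at 10.7° = 0.0001° × 111320 × cos 10.7° ≈ 11.132 × 0.9826 = 10.938 m.
Error at 46.12° = 0.0001° × 111320 × cos 46.12° ≈ 11.132 × 0.6932 = 7.7161 m.
Difference: 10.938 − 7.7161 = 3.2223 m.

3.2 metres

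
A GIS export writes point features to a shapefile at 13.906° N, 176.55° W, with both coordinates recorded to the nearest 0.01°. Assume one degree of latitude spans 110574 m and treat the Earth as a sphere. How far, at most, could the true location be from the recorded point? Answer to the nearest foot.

Rounding to 2 decimal places leaves each coordinate within ±0.005° of the true value.
North–south component: 0.005° × 110574 = 552.87 m.
E–W at 13.906°: 0.005° × 110574 × cos 13.906° = 0.005 × 110574 × 0.9707 ≈ 536.666 m.
The two errors are perpendicular, so the maximum displacement is √(552.87² + 536.666²) ≈ 770.504 m.
Converting: 770.504 m × 3.2808 ft/m ≈ 2527.9 ft.

2528 feet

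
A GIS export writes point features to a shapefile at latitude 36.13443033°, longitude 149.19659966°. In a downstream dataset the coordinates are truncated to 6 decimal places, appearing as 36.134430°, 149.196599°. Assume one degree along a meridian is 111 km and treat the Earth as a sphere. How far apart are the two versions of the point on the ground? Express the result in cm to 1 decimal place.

7.0 cm

The latitude changed by +0.00000033° and the longitude by +0.00000066°.
N–S: 0.00000033° × 111000 m/° = 0.03663 m.
East–west at this latitude: 0.00000066° × 111000 × cos 36.1344° ≈ 0.00000066 × 89647.6 = 0.0591674 m.
Distance: √(0.03663² + 0.0591674²) ≈ 0.0695883 m.
That is 0.0695883 m = 6.9588 cm.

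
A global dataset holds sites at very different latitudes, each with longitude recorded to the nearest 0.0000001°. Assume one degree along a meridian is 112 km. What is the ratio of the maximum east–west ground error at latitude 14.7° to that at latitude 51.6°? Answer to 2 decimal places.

1.56

Rounding to 7 decimal places leaves the longitude within ±5e-08° of the true value.
At 14.7°: 5e-08° × 112000 × cos 14.7° = 5e-08 × 112000 × 0.9673 ≈ 0.0054167 m.
Error at 51.6° = 5e-08° × 112000 × cos 51.6° ≈ 0.0056 × 0.6211 = 0.0034784 m.
Ratio: 0.0054167 / 0.0034784 = cos 14.7° / cos 51.6° ≈ 1.5572.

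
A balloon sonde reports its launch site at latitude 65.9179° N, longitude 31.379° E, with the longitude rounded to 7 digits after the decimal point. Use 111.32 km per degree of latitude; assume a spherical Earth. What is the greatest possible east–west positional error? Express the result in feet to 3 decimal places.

Rounding to 7 decimal places leaves the longitude within ±5e-08° of the true value.
Parallels shrink by cos φ, so at 65.9179° a degree of longitude is 111320 × 0.4080 ≈ 45423.6 m.
So at most 5e-08° × 45423.6 ≈ 0.00227118 m east–west.
Converting: 0.00227118 m × 3.2808 ft/m ≈ 0.0074514 ft.

0.007 feet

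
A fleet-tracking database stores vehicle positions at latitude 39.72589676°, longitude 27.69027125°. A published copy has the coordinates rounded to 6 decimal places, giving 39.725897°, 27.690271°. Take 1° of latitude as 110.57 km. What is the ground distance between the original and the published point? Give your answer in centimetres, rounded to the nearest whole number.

3 centimetres

Δlat = 39.72589676 − 39.725897 = -0.00000024°; Δlon = 27.69027125 − 27.690271 = +0.00000025°.
N–S: -0.00000024° × 110570 m/° = -0.0265368 m.
East–west at this latitude: 0.00000025° × 110570 × cos 39.7259° ≈ 0.00000025 × 85040.6 = 0.0212601 m.
Combined displacement = (0.0265368² + 0.0212601²)^½ ≈ 0.0340029 m.
That is 0.0340029 m = 3.4003 cm.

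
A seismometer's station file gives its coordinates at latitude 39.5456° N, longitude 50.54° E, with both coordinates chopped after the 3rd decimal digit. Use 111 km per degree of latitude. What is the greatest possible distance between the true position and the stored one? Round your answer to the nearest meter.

Truncating at 3 decimal places can drop up to a full unit in the last place, so each coordinate may be off by as much as 0.001°.
North–south component: 0.001° × 111000 = 111 m.
East–west component at 39.5456°: 0.001° × 111000 × cos 39.5456° ≈ 0.001 × 85594.1 ≈ 85.5941 m.
Combining orthogonally: (111² + 85.5941²)^½ ≈ 140.169 m.

140 meters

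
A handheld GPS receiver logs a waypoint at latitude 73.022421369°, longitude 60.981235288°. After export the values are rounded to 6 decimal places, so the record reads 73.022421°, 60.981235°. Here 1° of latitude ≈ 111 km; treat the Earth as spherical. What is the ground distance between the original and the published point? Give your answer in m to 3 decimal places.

The latitude changed by +0.000000369° and the longitude by +0.000000288°.
North–south shift: 0.000000369 × 111000 = 0.040959 m.
East–west at this latitude: 0.000000288° × 111000 × cos 73.0224° ≈ 0.000000288 × 32411.7 = 0.00933457 m.
Distance: √(0.040959² + 0.00933457²) ≈ 0.0420092 m.

0.042 m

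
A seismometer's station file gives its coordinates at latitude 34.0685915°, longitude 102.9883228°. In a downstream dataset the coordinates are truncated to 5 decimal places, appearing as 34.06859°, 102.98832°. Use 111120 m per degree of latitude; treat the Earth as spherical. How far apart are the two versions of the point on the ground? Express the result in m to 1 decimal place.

Δlat = 34.0685915 − 34.06859 = +0.0000015°; Δlon = 102.9883228 − 102.98832 = +0.0000028°.
North–south shift: 0.0000015 × 111120 = 0.16668 m.
E–W at 34.0686°: 0.0000028° × 111120 × cos 34.0686° = 0.0000028 × 111120 × 0.8284 ≈ 0.257735 m.
Hypotenuse of the two orthogonal shifts: √(0.16668² + 0.257735²) = 0.306936 m.

0.3 m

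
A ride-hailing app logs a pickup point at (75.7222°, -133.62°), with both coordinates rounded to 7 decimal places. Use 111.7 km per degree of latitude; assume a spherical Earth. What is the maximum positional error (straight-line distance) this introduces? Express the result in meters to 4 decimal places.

Rounding to 7 decimal places leaves each coordinate within ±5e-08° of the true value.
North–south component: 5e-08° × 111700 = 0.005585 m.
Longitude error → 5e-08 × 111700 × cos 75.7222° = 5e-08 × 111700 × 0.2466 ≈ 0.00137739 m.
The two errors are perpendicular, so the maximum displacement is √(0.005585² + 0.00137739²) ≈ 0.00575234 m.

0.0058 meters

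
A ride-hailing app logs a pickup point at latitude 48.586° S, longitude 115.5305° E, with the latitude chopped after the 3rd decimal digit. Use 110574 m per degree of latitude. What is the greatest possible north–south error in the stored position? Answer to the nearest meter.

111 meters

Truncating at 3 decimal places can drop up to a full unit in the last place, so the latitude may be off by as much as 0.001°.
So the N–S error is at most 0.001 × 110574 = 110.574 m.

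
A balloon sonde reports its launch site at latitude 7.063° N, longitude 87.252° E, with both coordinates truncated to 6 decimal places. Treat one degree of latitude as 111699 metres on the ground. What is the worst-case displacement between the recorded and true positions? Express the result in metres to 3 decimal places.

0.157 metres

Truncating at 6 decimal places can drop up to a full unit in the last place, so each coordinate may be off by as much as 1e-06°.
N–S: 1e-06° × 111699 m/° = 0.111699 m.
Longitude error → 1e-06 × 111699 × cos 7.063° = 1e-06 × 111699 × 0.9924 ≈ 0.110851 m.
Combining orthogonally: (0.111699² + 0.110851²)^½ ≈ 0.157368 m.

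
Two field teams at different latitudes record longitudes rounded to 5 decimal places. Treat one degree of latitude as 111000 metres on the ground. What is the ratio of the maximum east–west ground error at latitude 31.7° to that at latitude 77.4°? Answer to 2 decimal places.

3.90

Rounding to 5 decimal places leaves the longitude within ±5e-06° of the true value.
Error at 31.7° = 5e-06° × 111000 × cos 31.7° ≈ 0.555 × 0.8508 = 0.4722 m.
At 77.4°: 5e-06° × 111000 × cos 77.4° = 5e-06 × 111000 × 0.2181 ≈ 0.12107 m.
Ratio: 0.4722 / 0.12107 = cos 31.7° / cos 77.4° ≈ 3.9002.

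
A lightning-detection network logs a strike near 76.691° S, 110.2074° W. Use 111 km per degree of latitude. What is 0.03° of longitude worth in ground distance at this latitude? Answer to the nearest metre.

767 metres

0.03° of longitude at 76.691° is 0.03 × 111000 × cos 76.691° ≈ 0.03 × 25552.5 = 766.575 m.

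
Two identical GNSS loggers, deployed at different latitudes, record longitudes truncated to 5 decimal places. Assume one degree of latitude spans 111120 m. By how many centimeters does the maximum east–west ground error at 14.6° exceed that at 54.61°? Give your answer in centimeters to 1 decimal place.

43.2 centimeters

Truncating at 5 decimal places can drop up to a full unit in the last place, so the longitude may be off by as much as 1e-05°.
At 14.6°: 1e-05° × 111120 × cos 14.6° = 1e-05 × 111120 × 0.9677 ≈ 1.0753 m.
Error at 54.61° = 1e-05° × 111120 × cos 54.61° ≈ 1.1112 × 0.5791 = 0.64354 m.
So the lower-latitude error exceeds the higher by 1.0753 − 0.64354 = 0.43178 m.
That is 0.431779 m = 43.178 cm.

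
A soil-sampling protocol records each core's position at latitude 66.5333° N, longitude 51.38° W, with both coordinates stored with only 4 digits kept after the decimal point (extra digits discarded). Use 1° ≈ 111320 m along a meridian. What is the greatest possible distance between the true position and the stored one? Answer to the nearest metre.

12 metres

Truncating at 4 decimal places can drop up to a full unit in the last place, so each coordinate may be off by as much as 0.0001°.
N–S: 0.0001° × 111320 m/° = 11.132 m.
East–west component at 66.5333°: 0.0001° × 111320 × cos 66.5333° ≈ 0.0001 × 44329.4 ≈ 4.43294 m.
The two errors are perpendicular, so the maximum displacement is √(11.132² + 4.43294²) ≈ 11.9822 m.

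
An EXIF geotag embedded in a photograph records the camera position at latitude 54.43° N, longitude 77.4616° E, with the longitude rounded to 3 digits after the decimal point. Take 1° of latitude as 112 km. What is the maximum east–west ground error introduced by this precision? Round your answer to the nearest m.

33 m

Rounding to 3 decimal places leaves the longitude within ±0.0005° of the true value.
At latitude 54.43° a degree of longitude spans 112000 m × cos 54.43° = 112000 × 0.5817 ≈ 65150.1 m.
East–west error: 0.0005° × 65150.1 m/° ≈ 32.575 m.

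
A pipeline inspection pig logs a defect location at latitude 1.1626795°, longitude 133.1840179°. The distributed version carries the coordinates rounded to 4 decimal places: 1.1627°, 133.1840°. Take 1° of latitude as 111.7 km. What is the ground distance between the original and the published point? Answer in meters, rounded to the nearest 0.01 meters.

The latitude changed by -0.0000205° and the longitude by +0.0000179°.
N–S: -0.0000205° × 111700 m/° = -2.28985 m.
East–west at this latitude: 0.0000179° × 111700 × cos 1.1627° ≈ 0.0000179 × 111677 = 1.99902 m.
Combined displacement = (2.28985² + 1.99902²)^½ ≈ 3.03965 m.

3.04 meters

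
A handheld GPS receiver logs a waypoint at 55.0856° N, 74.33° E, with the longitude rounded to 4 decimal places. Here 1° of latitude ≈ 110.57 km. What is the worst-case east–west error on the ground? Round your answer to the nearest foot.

Rounding to 4 decimal places leaves the longitude within ±5e-05° of the true value.
Parallels shrink by cos φ, so at 55.0856° a degree of longitude is 110570 × 0.5724 ≈ 63285 m.
Maximum E–W displacement: 5e-05 × 63285 = 3.16425 m.
Converting: 3.16425 m × 3.2808 ft/m ≈ 10.381 ft.

10 feet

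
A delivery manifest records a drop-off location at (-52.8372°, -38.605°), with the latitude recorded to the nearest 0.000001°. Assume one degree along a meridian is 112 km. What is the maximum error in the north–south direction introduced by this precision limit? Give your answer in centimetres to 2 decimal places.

Rounding to 6 decimal places leaves the latitude within ±5e-07° of the true value.
North–south distance: 5e-07° × 112000 m/° = 0.056 m.
That is 0.056 m = 5.6 cm.

5.60 centimetres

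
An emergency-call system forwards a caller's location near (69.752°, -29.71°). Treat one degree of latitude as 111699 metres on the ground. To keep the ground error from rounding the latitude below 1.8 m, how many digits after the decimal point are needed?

5

One degree of latitude covers 111699 m.
With N decimal places the half-ulp bound is 0.5·10⁻ᴺ°, or 0.5·10⁻ᴺ × 111699 m on the ground.
Need 0.5 × 111699 × 10⁻ᴺ ≤ 1.8 → 10⁻ᴺ ≤ 3.223e-05, so N ≥ 4.49.
N = 4 would give 5.58 m (too coarse); N = 5 gives 0.558 m ≤ 1.8 m.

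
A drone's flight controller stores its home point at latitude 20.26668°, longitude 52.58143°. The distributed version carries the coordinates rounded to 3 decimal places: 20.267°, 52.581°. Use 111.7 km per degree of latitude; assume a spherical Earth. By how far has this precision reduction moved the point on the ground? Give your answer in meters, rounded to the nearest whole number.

The latitude changed by -0.00032° and the longitude by +0.00043°.
North–south shift: -0.00032 × 111700 = -35.744 m.
East–west at this latitude: 0.00043° × 111700 × cos 20.267° ≈ 0.00043 × 104784 = 45.0573 m.
Hypotenuse of the two orthogonal shifts: √(35.744² + 45.0573²) = 57.5134 m.

58 meters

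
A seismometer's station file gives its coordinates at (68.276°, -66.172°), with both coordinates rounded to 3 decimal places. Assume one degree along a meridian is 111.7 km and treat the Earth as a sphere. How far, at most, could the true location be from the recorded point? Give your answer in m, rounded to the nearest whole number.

Rounding to 3 decimal places leaves each coordinate within ±0.0005° of the true value.
North–south component: 0.0005° × 111700 = 55.85 m.
East–west component at 68.276°: 0.0005° × 111700 × cos 68.276° ≈ 0.0005 × 41344.2 ≈ 20.6721 m.
Combining orthogonally: (55.85² + 20.6721²)^½ ≈ 59.553 m.

60 m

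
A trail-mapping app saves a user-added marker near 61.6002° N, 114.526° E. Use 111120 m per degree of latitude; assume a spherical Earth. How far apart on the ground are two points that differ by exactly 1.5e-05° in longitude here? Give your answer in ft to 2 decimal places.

One degree of longitude here spans 111120 × cos 61.6002° = 111120 × 0.4756 ≈ 52851 m; 1.5e-05° of that is 0.792765 m.
Converting: 0.792765 m × 3.2808 ft/m ≈ 2.6009 ft.

2.60 ft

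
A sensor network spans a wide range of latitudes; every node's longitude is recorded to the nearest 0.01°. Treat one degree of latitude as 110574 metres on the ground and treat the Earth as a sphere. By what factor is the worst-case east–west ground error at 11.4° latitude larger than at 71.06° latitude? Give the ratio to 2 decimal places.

Rounding to 2 decimal places leaves the longitude within ±0.005° of the true value.
At 11.4°: 0.005° × 110574 × cos 11.4° = 0.005 × 110574 × 0.9803 ≈ 541.96 m.
Error at 71.06° = 0.005° × 110574 × cos 71.06° ≈ 552.87 × 0.3246 = 179.45 m.
The ratio reduces to cos 11.4° / cos 71.06° = 0.9803/0.3246 ≈ 3.0201.

3.02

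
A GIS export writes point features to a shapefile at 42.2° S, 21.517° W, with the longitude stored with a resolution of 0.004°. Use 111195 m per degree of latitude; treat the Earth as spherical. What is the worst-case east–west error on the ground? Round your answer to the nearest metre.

165 metres

With a 0.004° grid the true value lies within half a step, ±0.004°/2 = ±0.002°, of the stored one.
One degree of longitude at 42.2° is 111195 × cos 42.2° ≈ 111195 × 0.7408 = 82373.8 m.
So at most 0.002° × 82373.8 ≈ 164.748 m east–west.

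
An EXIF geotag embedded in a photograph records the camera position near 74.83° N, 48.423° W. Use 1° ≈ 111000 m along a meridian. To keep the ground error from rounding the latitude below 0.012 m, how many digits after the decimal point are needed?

7 decimal places

One degree of latitude covers 111000 m.
Rounding to N decimal places gives at most 0.5 × 10⁻ᴺ degrees of error, i.e. 0.5 × 10⁻ᴺ × 111000 m.
Need 0.5 × 111000 × 10⁻ᴺ ≤ 0.012 → 10⁻ᴺ ≤ 2.162e-07, so N ≥ 6.67.
N = 6 would give 0.0555 m (too coarse); N = 7 gives 0.00555 m ≤ 0.012 m.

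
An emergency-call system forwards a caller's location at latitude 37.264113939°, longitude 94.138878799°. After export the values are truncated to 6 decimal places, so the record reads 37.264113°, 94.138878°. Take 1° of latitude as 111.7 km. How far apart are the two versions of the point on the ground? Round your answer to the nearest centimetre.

Δlat = 37.264113939 − 37.264113 = +0.000000939°; Δlon = 94.138878799 − 94.138878 = +0.000000799°.
North–south shift: 0.000000939 × 111700 = 0.104886 m.
E–W at 37.2641°: 0.000000799° × 111700 × cos 37.2641° = 0.000000799 × 111700 × 0.7959 ≈ 0.0710285 m.
Hypotenuse of the two orthogonal shifts: √(0.104886² + 0.0710285²) = 0.126674 m.
That is 0.126674 m = 12.667 cm.

13 centimetres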